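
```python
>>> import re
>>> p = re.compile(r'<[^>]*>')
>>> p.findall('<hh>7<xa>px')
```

['<hh>', '<xa>']

Scanning left to right: at [0:4] → '<hh>'; at [5:9] → '<xa>'.
With no groups in the pattern, `findall` gives back each whole match — 2 here.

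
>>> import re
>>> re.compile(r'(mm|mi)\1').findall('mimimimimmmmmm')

['mi', 'mi', 'mm']

`\1` has to match the exact text group 1 already captured.
Scanning left to right: at [0:4] match 'mimi', group 1 = 'mi'; at [4:8] match 'mimi', group 1 = 'mi'; at [8:12] match 'mmmm', group 1 = 'mm'.
With a single group, `findall` returns only what that group captured — 3 items.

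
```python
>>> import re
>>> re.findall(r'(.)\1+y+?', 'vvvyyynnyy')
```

`\1` is not a pattern — it's the concrete string captured by group 1, re-applied verbatim.
Scanning left to right: at [0:4] match 'vvvy', group 1 = 'v'; at [6:9] match 'nny', group 1 = 'n'.
With a single group, `findall` returns only what that group captured — 2 items.

['v', 'n']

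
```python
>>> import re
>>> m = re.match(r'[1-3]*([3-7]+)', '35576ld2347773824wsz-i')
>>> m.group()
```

Pattern: zero or more of a character in [1-3]; then one or more of a character in [3-7] (captured).
`match` is anchored at position 0; if the pattern doesn't fit there, it returns None.
The match spans [0:5] → '35576'.
Captured: group 1 = '5576'.

'35576'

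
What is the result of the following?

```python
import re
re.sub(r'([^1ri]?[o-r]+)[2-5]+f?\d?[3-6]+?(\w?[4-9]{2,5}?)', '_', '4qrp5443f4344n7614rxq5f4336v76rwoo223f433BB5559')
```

'_n7614r_rwoo223f433BB5559'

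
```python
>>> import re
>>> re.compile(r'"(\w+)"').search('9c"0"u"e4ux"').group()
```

The match spans [2:5] → '"0"'.

'"0"'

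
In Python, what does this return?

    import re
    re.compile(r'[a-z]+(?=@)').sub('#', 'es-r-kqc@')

'es-r-#@'

The lookaround is zero-width — it requires the adjacent text to match without consuming it, so the asserted text isn't part of the match.
Every occurrence is swapped for '#'.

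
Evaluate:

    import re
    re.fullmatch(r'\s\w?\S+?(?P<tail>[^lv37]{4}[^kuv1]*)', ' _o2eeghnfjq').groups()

Pattern: whitespace; then optionally a word character, then one or more of a non-whitespace character (lazy); then exactly 4 of any character except [lv37], then zero or more of any character except [kuv1] (captured as 'tail').
The `?` after the quantifier makes it lazy — it takes as little as possible before letting the rest of the pattern try.
`fullmatch` succeeds only if the pattern covers the string from start to end.
The match spans [0:12] → ' _o2eeghnfjq'.
Captured: group 1 = '2eeghnfjq'.

('2eeghnfjq',)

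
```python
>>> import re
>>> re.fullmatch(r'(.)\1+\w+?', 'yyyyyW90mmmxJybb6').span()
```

`\1` is not a pattern — it's the concrete string captured by group 1, re-applied verbatim.
`fullmatch` succeeds only if the pattern covers the string from start to end.
The match spans [0:17] → 'yyyyyW90mmmxJybb6'.
Captured: group 1 = 'y'.

(0, 17)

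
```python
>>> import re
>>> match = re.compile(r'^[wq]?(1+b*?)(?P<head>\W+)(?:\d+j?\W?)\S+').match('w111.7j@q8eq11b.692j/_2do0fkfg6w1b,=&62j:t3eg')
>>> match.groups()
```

Pattern: anchored at the start of the string; then optionally one of [wq]; then one or more of the literal '1', then zero or more of a literal 'b' (lazy) (captured); then one or more of a non-word character (captured as 'head'); then one or more of a digit, then optionally a literal 'j', then optionally a non-word character (non-capturing group); then one or more of a non-whitespace character.
With `match`, the pattern is implicitly anchored at the beginning.
The match spans [0:45] → 'w111.7j@q8eq11b.692j/_2do0fkfg6w1b,=&62j:t3eg'.
Captured: group 1 = '111', group 2 = '.'.

('111', '.')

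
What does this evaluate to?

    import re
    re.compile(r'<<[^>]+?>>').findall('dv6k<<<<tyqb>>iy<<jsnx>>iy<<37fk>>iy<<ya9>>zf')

['<<<<tyqb>>', '<<jsnx>>', '<<37fk>>', '<<ya9>>']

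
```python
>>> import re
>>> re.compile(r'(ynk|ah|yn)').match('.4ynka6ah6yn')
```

`re.match` won't scan ahead — the pattern has to work from the very first character.
Here the pattern fails at index 0, so the call returns None.

None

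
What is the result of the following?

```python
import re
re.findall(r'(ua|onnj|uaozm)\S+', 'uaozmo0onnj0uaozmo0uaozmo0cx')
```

Alternation tries branches left to right and keeps the first one that lets the overall match succeed at that position.
Because there's exactly one group, `findall` drops the full match and keeps group 1 from the one hit.

['ua']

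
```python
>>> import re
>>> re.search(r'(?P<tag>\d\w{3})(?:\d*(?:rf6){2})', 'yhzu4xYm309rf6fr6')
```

None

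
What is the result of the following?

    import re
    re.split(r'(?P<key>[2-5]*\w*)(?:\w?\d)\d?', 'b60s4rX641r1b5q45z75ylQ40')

['', 'b60s4rX641r1b5q45z75ylQ4', '']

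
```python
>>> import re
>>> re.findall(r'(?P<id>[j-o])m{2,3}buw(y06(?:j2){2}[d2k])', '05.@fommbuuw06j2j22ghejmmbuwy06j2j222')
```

[('j', 'y06j2j22')]

Pattern: a character in [j-o] (captured as 'id'); then 2 to 3 of a literal 'm', then the literal 'buw'; then the literal 'y06', then the literal 'j2' repeated 2 times, then one of [d2k] (captured).
Matches: at [22:36] match 'jmmbuwy06j2j22', groups = ('j', 'y06j2j22').
With 2 capturing groups, `findall` returns a 2-tuple per match.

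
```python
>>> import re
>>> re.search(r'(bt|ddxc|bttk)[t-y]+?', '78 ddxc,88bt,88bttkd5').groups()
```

('bt',)

The match spans [15:18] → 'btt'.
Captured: group 1 = 'bt'.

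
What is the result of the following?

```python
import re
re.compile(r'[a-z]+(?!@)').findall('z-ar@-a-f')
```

['z', 'a', 'a', 'f']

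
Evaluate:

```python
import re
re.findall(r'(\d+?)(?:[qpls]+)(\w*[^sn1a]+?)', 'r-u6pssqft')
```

[('6', 'ft')]

This matches one or more of a digit (lazy) (captured); then one or more of one of [qpls] (non-capturing group); then zero or more of a word character, then one or more of any character except [sn1a] (lazy) (captured).
With 2 capturing groups, `findall` returns a 2-tuple per match.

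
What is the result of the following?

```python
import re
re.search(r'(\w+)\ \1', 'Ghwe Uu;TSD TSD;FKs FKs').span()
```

`\1` has to match the exact text group 1 already captured.
The match spans [8:15] → 'TSD TSD'.

(8, 15)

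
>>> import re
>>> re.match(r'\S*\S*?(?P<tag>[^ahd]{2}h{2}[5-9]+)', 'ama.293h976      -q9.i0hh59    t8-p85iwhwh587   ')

This matches zero or more of a non-whitespace character, then zero or more of a non-whitespace character (lazy); then exactly 2 of any character except [ahd], then exactly 2 of a literal 'h', then one or more of a character in [5-9] (captured as 'tag').
`match` is anchored at position 0; if the pattern doesn't fit there, it returns None.
Here the string doesn't start with a match, so the call returns None.

None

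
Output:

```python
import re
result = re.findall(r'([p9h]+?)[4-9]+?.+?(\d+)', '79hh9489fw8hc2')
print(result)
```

[('9hh', '89')]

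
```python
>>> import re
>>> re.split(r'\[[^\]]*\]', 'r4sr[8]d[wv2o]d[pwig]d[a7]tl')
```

Matches to split on: at [4:7] → '[8]'; at [8:14] → '[wv2o]'; at [15:21] → '[pwig]'; at [22:26] → '[a7]'.
Splitting on the pattern gives 5 pieces.

['r4sr', 'd', 'd', 'd', 'tl']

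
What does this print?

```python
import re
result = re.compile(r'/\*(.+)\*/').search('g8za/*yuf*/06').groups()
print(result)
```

`re.search` tries every starting position until one works.
The match spans [4:11] → '/*yuf*/'.
Captured: group 1 = 'yuf'.

('yuf',)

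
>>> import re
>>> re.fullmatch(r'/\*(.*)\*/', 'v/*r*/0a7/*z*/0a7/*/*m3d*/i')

`re.fullmatch` is like wrapping the pattern in `^…$` (in single-line mode).
Here the string isn't matched end-to-end, so the call returns None.

None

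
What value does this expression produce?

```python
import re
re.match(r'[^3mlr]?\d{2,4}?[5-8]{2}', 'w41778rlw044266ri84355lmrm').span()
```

(0, 5)

This matches optionally any character except [3mlr]; then 2 to 4 of a digit (lazy), then exactly 2 of a character in [5-8].
Lazy quantifiers expand one character at a time until the remainder of the pattern can match.
With `match`, the pattern is implicitly anchored at the beginning.
The match spans [0:5] → 'w4177'.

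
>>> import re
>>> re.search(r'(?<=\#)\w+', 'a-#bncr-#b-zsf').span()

(3, 7)

The positive lookaround only admits positions where the adjacent text matches; those characters stay outside the span.
Unlike `match`, `search` isn't anchored — it looks for the pattern anywhere in the string.
The match spans [3:7] → 'bncr'.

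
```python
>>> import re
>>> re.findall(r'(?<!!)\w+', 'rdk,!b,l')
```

['rdk', 'l']

`(?!…)`/`(?<!…)` only lets a position through if the neighbouring text does NOT match; no characters are consumed.
Matches: at [0:3] → 'rdk'; at [7:8] → 'l'.
`findall` yields the raw match text (2 of them) because the pattern has no groups.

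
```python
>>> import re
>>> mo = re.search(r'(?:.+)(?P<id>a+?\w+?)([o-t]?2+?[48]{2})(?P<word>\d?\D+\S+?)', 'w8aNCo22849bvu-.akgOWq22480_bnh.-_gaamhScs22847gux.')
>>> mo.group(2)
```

This matches one or more of any character (non-capturing group); then one or more of the literal 'a' (lazy), then one or more of a word character (lazy) (captured as 'id'); then optionally a character in [o-t], then one or more of a literal '2' (lazy), then exactly 2 of one of [48] (captured); then optionally a digit, then one or more of a non-digit, then one or more of a non-whitespace character (lazy) (captured as 'word').
The `?` after the quantifier makes it lazy — it takes as little as possible before letting the rest of the pattern try.
`search` walks the string left to right and returns the first match it finds.
The match spans [0:51] → 'w8aNCo22849bvu-.akgOWq22480_bnh.-_gaamhScs22847gux.'.
Captured: group 1 = 'amhSc', group 2 = 's2284', group 3 = '7gux.'.

's2284'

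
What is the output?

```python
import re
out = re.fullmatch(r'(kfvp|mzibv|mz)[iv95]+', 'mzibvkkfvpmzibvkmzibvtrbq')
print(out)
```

None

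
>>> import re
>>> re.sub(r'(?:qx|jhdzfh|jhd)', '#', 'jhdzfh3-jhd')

'#3-#'

Branches in `(...|...)` are attempted left-to-right; the first branch that allows the whole pattern to succeed is taken.
Matches: at [0:6] → 'jhdzfh'; at [8:11] → 'jhd'.
`sub` substitutes '#' at each match site.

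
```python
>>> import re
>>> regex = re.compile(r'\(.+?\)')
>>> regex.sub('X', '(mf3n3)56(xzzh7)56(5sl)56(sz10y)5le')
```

'X56X56X56X5le'

Because the quantifier is non-greedy, it stops expanding at the earliest point where the rest of the pattern can succeed.
Every occurrence is swapped for 'X'.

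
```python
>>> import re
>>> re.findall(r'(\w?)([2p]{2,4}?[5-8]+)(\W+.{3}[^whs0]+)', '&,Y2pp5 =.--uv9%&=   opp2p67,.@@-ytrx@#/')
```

Multiple groups make `findall` return tuples — one 3-tuple for the one match.

[('Y', '2pp5', ' =.--uv9%&=   opp2p67,.@@-ytrx@#/')]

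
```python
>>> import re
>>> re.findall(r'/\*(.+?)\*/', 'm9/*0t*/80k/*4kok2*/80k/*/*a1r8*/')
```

['0t', '4kok2', '/*a1r8']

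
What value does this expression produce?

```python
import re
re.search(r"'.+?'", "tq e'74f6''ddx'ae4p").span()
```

The match spans [4:10] → "'74f6'".

(4, 10)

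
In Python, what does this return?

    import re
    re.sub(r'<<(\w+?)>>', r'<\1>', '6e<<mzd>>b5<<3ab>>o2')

'6e<mzd>b5<3ab>o2'

Each match is replaced using the text its own group 1 captured.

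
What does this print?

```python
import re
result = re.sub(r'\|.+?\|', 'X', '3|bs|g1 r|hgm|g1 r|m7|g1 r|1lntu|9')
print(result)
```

3Xg1 rXg1 rXg1 rX9

With the lazy modifier that quantifier settles for the fewest repetitions that let the rest of the pattern succeed (the atoms after it are unaffected and can still be greedy).
Each match is replaced by 'X'.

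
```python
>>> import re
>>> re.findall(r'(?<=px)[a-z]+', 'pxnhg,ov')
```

The positive lookaround only admits positions where the adjacent text matches; those characters stay outside the span.
`findall` yields the raw match text (1 of them) because the pattern has no groups.

['nhg']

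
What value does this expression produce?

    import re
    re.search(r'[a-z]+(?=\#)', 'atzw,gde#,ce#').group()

'gde'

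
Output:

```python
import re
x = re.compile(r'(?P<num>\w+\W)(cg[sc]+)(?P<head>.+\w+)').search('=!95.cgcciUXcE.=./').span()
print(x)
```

The pattern matches one or more of a word character, then a non-word character (captured as 'num'); then the literal 'cg', then one or more of one of [sc] (captured); then one or more of any character, then one or more of a word character (captured as 'head').
`re.search` scans for the first position where the pattern succeeds.
The match spans [2:14] → '95.cgcciUXcE'.
Captured: group 1 = '95.', group 2 = 'cgcc', group 3 = 'iUXcE'.

(2, 14)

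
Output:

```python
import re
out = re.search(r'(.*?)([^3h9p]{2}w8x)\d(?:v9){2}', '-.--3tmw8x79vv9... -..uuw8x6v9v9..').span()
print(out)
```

The match spans [0:32] → '-.--3tmw8x79vv9... -..uuw8x6v9v9'.

(0, 32)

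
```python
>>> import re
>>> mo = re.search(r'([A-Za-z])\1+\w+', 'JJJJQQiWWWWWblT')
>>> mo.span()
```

(0, 15)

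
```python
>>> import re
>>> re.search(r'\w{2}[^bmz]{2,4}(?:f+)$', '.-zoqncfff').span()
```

(2, 10)

The pattern matches exactly 2 of a word character, then 2 to 4 of any character except [bmz]; then one or more of a literal 'f' (non-capturing group); then anchored at the end.
Unlike `match`, `search` isn't anchored — it looks for the pattern anywhere in the string.
The match spans [2:10] → 'zoqncfff'.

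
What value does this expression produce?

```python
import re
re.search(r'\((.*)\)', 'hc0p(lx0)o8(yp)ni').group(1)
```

Unlike `match`, `search` isn't anchored — it looks for the pattern anywhere in the string.
The match spans [4:15] → '(lx0)o8(yp)'.
Captured: group 1 = 'lx0)o8(yp'.

'lx0)o8(yp'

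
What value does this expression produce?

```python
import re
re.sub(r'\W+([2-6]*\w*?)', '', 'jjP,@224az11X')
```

Because the quantifier is non-greedy, it stops expanding at the earliest point where the rest of the pattern can succeed.
`sub` substitutes '' at each match site.

'jjPaz11X'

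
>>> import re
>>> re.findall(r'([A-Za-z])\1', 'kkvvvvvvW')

`\1` is not a pattern — it's the concrete string captured by group 1, re-applied verbatim.
Because there's exactly one group, `findall` drops the full match and keeps group 1 from each hit.

['k', 'v', 'v', 'v']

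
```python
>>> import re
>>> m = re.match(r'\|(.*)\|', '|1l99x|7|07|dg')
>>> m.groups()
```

('1l99x|7|07',)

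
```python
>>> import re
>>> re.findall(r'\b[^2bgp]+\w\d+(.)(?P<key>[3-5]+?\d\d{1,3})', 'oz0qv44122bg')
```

2 groups means each result is a tuple of 2 captured strings — 0 here.
Nothing in the string satisfies the pattern, so the list is empty.

[]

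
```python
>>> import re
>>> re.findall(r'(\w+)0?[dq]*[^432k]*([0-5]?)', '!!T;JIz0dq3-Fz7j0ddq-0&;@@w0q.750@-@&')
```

Pattern: one or more of a word character (captured); then optionally a literal '0', then zero or more of one of [dq], then zero or more of any character except [432k]; then optionally a character in [0-5] (captured).
Matches: at [2:11] match 'T;JIz0dq3', groups = ('T', '3'); at [12:37] match 'Fz7j0ddq-0&;@@w0q.750@-@&', groups = ('Fz7j0ddq', '').
2 groups means each result is a tuple of 2 captured strings — 2 here.

[('T', '3'), ('Fz7j0ddq', '')]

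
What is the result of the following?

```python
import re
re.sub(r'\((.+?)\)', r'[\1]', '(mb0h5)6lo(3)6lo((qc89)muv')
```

'[mb0h5]6lo[3]6lo[(qc89]muv'

Lazy quantifiers expand one character at a time until the remainder of the pattern can match.
Each match is replaced using the text its own group 1 captured.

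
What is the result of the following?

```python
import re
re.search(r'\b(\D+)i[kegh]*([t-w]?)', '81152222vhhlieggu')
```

None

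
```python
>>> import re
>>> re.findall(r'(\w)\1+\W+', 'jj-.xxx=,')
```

['j', 'x']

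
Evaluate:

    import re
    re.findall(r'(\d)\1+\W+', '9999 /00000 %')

`\1` is not a pattern — it's the concrete string captured by group 1, re-applied verbatim.
Matches: at [0:6] match '9999 /', group 1 = '9'; at [6:13] match '00000 %', group 1 = '0'.
One capturing group, so `findall` returns just the captured substring from each match — 2 in all.

['9', '0']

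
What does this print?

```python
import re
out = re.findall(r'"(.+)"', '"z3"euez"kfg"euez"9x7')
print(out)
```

['z3"euez"kfg"euez']

Walking the string: at [0:18] match '"z3"euez"kfg"euez"', group 1 = 'z3"euez"kfg"euez'.
`findall` collects group 1 from the one match (1 total).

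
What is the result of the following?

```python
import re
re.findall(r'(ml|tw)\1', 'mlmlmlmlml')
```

`\1` is not a pattern — it's the concrete string captured by group 1, re-applied verbatim.
Scanning left to right: at [0:4] match 'mlml', group 1 = 'ml'; at [4:8] match 'mlml', group 1 = 'ml'.
`findall` collects group 1 from each match (2 total).

['ml', 'ml']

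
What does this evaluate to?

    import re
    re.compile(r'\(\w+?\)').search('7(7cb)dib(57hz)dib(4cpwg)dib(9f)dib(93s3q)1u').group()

`search` walks the string left to right and returns the first match it finds.
The match spans [1:6] → '(7cb)'.

'(7cb)'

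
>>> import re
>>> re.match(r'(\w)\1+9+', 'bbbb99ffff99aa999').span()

(0, 6)

`re.match` only tries the pattern at the start of the string.
The match spans [0:6] → 'bbbb99'.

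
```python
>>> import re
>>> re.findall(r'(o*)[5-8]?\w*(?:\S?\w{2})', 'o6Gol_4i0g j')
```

['o']

`findall` collects group 1 from the one match (1 total).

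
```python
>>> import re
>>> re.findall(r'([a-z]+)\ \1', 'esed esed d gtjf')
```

['esed']

`\1` has to match the exact text group 1 already captured.
Matches: at [0:9] match 'esed esed', group 1 = 'esed'.
Because there's exactly one group, `findall` drops the full match and keeps group 1 from the one hit.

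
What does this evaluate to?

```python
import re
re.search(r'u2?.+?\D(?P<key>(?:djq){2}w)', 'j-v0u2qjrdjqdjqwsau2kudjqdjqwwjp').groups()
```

This matches a literal 'u', then optionally a literal '2'; then one or more of any character (lazy), then a non-digit; then the literal 'djq' repeated 2 times, then the literal 'w' (captured as 'key').
Lazy quantifiers expand one character at a time until the remainder of the pattern can match.
Unlike `match`, `search` isn't anchored — it looks for the pattern anywhere in the string.
The match spans [4:16] → 'u2qjrdjqdjqw'.
Captured: group 1 = 'djqdjqw'.

('djqdjqw',)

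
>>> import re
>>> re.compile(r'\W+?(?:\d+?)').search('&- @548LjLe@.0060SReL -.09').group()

'&- @5'

Pattern: one or more of a non-word character (lazy); then one or more of a digit (lazy) (non-capturing group).
The match spans [0:5] → '&- @5'.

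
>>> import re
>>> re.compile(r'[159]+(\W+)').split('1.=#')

With a capturing group present, the delimiter's captured portion is kept in the result list.

['', '.=#', '']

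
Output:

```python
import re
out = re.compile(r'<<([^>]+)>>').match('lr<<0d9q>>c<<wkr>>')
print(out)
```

With `match`, the pattern is implicitly anchored at the beginning.
Here the pattern fails at index 0, so the call returns None.

None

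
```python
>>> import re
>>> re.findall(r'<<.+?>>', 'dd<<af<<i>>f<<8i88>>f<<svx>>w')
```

['<<af<<i>>', '<<8i88>>', '<<svx>>']

A `+?`/`*?`/`{m,n}?` starts at its minimum and grows only as far as needed for what follows to match.
Scanning left to right: at [2:11] → '<<af<<i>>'; at [12:20] → '<<8i88>>'; at [21:28] → '<<svx>>'.
Since nothing is captured, `findall` lists the 3 matched substrings directly.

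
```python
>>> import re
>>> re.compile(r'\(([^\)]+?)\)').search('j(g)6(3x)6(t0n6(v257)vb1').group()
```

'(g)'

Unlike `match`, `search` isn't anchored — it looks for the pattern anywhere in the string.
The match spans [1:4] → '(g)'.
Captured: group 1 = 'g'.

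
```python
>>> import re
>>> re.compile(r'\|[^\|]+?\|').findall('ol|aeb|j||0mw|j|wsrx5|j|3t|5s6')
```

Since nothing is captured, `findall` lists the 4 matched substrings directly.

['|aeb|', '|0mw|', '|wsrx5|', '|3t|']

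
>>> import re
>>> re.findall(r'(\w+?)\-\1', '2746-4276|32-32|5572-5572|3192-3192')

['32', '5572', '3192']

After group 1 captures some text, `\1` only succeeds where that same text appears again.
Matches: at [10:15] match '32-32', group 1 = '32'; at [16:25] match '5572-5572', group 1 = '5572'; at [26:35] match '3192-3192', group 1 = '3192'.
One capturing group, so `findall` returns just the captured substring from each match — 3 in all.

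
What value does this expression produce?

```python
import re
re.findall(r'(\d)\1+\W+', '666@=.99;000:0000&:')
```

['6', '9', '0', '0']

The backreference `\1` re-matches whatever the first group consumed, character for character.
Because there's exactly one group, `findall` drops the full match and keeps group 1 from each hit.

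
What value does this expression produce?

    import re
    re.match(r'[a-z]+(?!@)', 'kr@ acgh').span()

(0, 1)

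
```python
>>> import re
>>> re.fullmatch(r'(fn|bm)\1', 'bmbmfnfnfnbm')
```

After group 1 captures some text, `\1` only succeeds where that same text appears again.
`re.fullmatch` requires the pattern to consume the entire string.
Here the string isn't matched end-to-end, so the call returns None.

None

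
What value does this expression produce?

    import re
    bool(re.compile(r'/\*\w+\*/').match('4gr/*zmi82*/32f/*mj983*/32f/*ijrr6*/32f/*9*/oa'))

False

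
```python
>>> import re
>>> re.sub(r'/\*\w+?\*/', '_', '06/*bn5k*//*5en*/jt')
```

'06__jt'

Each match is replaced by '_'.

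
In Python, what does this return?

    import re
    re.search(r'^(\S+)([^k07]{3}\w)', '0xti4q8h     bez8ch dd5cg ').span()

The match spans [0:8] → '0xti4q8h'.

(0, 8)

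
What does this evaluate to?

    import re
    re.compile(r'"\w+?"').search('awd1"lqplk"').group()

Unlike `match`, `search` isn't anchored — it looks for the pattern anywhere in the string.
The match spans [4:11] → '"lqplk"'.

'"lqplk"'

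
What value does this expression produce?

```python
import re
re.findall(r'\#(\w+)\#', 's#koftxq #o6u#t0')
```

['o6u']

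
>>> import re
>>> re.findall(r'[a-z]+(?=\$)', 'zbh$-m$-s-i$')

['zbh', 'm', 'i']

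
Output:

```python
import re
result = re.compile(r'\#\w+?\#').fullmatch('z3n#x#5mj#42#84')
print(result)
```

For `fullmatch`, every character of the input must be accounted for by the pattern.
Here the pattern can't cover the whole string, so the call returns None.

None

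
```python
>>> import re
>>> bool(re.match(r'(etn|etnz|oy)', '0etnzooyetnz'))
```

False

`re.match` only tries the pattern at the start of the string.
Here the string doesn't start with a match, so the call returns None, and `bool(None)` is False.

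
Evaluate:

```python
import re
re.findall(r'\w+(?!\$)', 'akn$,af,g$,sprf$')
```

['ak', 'af', 'spr']

The negative lookaround is zero-width — it rules out positions where the adjacent text would match, without consuming anything.
Since nothing is captured, `findall` lists the 3 matched substrings directly.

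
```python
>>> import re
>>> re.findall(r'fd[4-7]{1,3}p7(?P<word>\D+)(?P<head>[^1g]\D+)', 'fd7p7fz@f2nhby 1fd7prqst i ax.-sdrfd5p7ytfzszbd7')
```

With 2 capturing groups, `findall` returns a 2-tuple per match.

[('fz@f', '2nhby '), ('ytfzsz', 'bd')]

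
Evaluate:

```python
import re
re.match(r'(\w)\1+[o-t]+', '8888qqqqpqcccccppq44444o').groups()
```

After group 1 captures some text, `\1` only succeeds where that same text appears again.
With `match`, the pattern is implicitly anchored at the beginning.
The match spans [0:10] → '8888qqqqpq'.
Captured: group 1 = '8'.

('8',)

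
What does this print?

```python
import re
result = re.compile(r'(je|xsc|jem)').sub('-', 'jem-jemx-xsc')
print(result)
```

-m--mx--

Alternation isn't longest-match — the leftmost alternative that fits at this position is chosen.
Matches: at [0:2] → 'je'; at [4:6] → 'je'; at [9:12] → 'xsc'.
Each match is replaced by '-'.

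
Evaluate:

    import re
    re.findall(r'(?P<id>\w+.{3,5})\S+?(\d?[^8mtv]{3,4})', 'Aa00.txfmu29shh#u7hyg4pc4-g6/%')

[('Aa00.txfm', '29shh'), ('u7hyg4pc4-', '6/%')]

A `+?`/`*?`/`{m,n}?` starts at its minimum and grows only as far as needed for what follows to match.
With 2 capturing groups, `findall` returns a 2-tuple per match.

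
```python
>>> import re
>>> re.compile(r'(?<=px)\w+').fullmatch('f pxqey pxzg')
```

The lookaround is zero-width — it requires the adjacent text to match without consuming it, so the asserted text isn't part of the match.
`fullmatch` succeeds only if the pattern covers the string from start to end.
Here the pattern can't cover the whole string, so the call returns None.

None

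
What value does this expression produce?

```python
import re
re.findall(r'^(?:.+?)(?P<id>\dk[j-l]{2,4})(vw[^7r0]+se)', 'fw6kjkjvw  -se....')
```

[('6kjkj', 'vw  -se')]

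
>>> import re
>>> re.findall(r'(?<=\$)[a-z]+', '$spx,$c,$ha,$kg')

The positive lookaround only admits positions where the adjacent text matches; those characters stay outside the span.
Matches: at [1:4] → 'spx'; at [6:7] → 'c'; at [9:11] → 'ha'; at [13:15] → 'kg'.
With no groups in the pattern, `findall` gives back each whole match — 4 here.

['spx', 'c', 'ha', 'kg']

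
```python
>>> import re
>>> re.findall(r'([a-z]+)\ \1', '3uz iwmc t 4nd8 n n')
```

After group 1 captures some text, `\1` only succeeds where that same text appears again.
Scanning left to right: at [16:19] match 'n n', group 1 = 'n'.
`findall` collects group 1 from the one match (1 total).

['n']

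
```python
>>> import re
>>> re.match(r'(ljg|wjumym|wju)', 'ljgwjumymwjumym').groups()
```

`match` is anchored at position 0; if the pattern doesn't fit there, it returns None.
The match spans [0:3] → 'ljg'.
Captured: group 1 = 'ljg'.

('ljg',)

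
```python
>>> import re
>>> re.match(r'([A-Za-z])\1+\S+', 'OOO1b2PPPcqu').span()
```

`match` is anchored at position 0; if the pattern doesn't fit there, it returns None.
The match spans [0:12] → 'OOO1b2PPPcqu'.

(0, 12)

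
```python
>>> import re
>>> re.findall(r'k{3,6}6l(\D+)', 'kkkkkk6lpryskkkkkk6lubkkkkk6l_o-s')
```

['pryskkkkkk', '_o-s']

One capturing group, so `findall` returns just the captured substring from each match — 2 in all.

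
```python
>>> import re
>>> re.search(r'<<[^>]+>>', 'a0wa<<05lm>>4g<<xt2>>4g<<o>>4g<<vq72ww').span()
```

`re.search` tries every starting position until one works.
The match spans [4:12] → '<<05lm>>'.

(4, 12)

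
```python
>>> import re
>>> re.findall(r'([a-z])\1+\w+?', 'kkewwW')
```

['k', 'w']

`\1` has to match the exact text group 1 already captured.
Scanning left to right: at [0:3] match 'kke', group 1 = 'k'; at [3:6] match 'wwW', group 1 = 'w'.
`findall` collects group 1 from each match (2 total).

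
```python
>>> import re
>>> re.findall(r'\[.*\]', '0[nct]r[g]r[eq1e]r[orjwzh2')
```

Scanning left to right: at [1:17] → '[nct]r[g]r[eq1e]'.
`findall` yields the raw match text (1 of them) because the pattern has no groups.

['[nct]r[g]r[eq1e]']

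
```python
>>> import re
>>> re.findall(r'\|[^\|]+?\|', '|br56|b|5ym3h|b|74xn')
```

['|br56|', '|5ym3h|']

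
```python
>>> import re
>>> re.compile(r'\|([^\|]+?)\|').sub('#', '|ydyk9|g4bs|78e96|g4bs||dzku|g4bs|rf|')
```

Matches: at [0:7] → '|ydyk9|'; at [11:18] → '|78e96|'; at [23:29] → '|dzku|'; at [33:37] → '|rf|'.
Every occurrence is swapped for '#'.

'#g4bs#g4bs|#g4bs#'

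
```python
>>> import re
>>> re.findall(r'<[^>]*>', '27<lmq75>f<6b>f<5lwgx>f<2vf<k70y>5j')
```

Scanning left to right: at [2:9] → '<lmq75>'; at [10:14] → '<6b>'; at [15:22] → '<5lwgx>'; at [23:33] → '<2vf<k70y>'.
With no groups in the pattern, `findall` gives back each whole match — 4 here.

['<lmq75>', '<6b>', '<5lwgx>', '<2vf<k70y>']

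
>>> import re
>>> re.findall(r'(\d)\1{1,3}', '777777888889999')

A backreference is literal: `\1` must see the identical characters the first group matched.
Walking the string: at [0:4] match '7777', group 1 = '7'; at [4:6] match '77', group 1 = '7'; at [6:10] match '8888', group 1 = '8'; at [11:15] match '9999', group 1 = '9'.
`findall` collects group 1 from each match (4 total).

['7', '7', '8', '9']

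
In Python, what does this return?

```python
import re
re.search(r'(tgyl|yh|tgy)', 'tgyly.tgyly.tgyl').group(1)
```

'tgyl'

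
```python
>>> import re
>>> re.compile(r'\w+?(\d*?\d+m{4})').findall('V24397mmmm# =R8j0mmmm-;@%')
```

This matches one or more of a word character (lazy); then zero or more of a digit (lazy), then one or more of a digit, then exactly 4 of a literal 'm' (captured).
Lazy quantifiers expand one character at a time until the remainder of the pattern can match.
Matches: at [0:10] match 'V24397mmmm', group 1 = '24397mmmm'; at [13:21] match 'R8j0mmmm', group 1 = '0mmmm'.
`findall` collects group 1 from each match (2 total).

['24397mmmm', '0mmmm']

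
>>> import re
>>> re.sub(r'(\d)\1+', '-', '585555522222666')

'58---'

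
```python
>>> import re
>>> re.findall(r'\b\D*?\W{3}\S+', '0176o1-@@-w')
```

['-@@-w']

This matches a word boundary (`\b`, zero-width); then zero or more of a non-digit (lazy), then exactly 3 of a non-word character; then one or more of a non-whitespace character.
Since nothing is captured, `findall` lists the 1 matched substring directly.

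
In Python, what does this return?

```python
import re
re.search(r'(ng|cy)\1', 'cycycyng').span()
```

(0, 4)

A backreference is literal: `\1` must see the identical characters the first group matched.
The match spans [0:4] → 'cycy'.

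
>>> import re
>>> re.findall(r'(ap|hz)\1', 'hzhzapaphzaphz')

['hz', 'ap']

After group 1 captures some text, `\1` only succeeds where that same text appears again.
Matches: at [0:4] match 'hzhz', group 1 = 'hz'; at [4:8] match 'apap', group 1 = 'ap'.
With a single group, `findall` returns only what that group captured — 2 items.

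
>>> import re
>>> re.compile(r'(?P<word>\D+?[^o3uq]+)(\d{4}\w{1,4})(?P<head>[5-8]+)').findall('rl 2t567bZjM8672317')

The pattern matches one or more of a non-digit (lazy), then one or more of any character except [o3uq] (captured as 'word'); then exactly 4 of a digit, then 1 to 4 of a word character (captured); then one or more of a character in [5-8] (captured as 'head').
Walking the string: at [0:19] match 'rl 2t567bZjM8672317', groups = ('rl 2t567bZjM8', '67231', '7').
`findall` packs the 3 group values into a tuple for every match.

[('rl 2t567bZjM8', '67231', '7')]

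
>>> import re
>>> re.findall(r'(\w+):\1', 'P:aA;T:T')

['T']

`\1` has to match the exact text group 1 already captured.
Scanning left to right: at [5:8] match 'T:T', group 1 = 'T'.
One capturing group, so `findall` returns just the captured substring from the one match — 1 in all.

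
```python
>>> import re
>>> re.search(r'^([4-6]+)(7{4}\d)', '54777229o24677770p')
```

None

Here the pattern never matches, so the call returns None.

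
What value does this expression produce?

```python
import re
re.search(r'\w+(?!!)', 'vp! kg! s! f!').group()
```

'v'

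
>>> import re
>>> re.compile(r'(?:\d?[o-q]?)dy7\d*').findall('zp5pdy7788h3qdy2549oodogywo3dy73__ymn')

The pattern matches optionally a digit, then optionally a character in [o-q] (non-capturing group); then the literal 'dy7', then zero or more of a digit.
Walking the string: at [2:10] → '5pdy7788'; at [27:32] → '3dy73'.
With no groups in the pattern, `findall` gives back each whole match — 2 here.

['5pdy7788', '3dy73']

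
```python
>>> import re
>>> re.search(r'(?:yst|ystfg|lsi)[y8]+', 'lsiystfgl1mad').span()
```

The match spans [0:4] → 'lsiy'.

(0, 4)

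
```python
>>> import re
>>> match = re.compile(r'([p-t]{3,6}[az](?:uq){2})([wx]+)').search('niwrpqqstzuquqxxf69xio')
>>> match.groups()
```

This matches 3 to 6 of a character in [p-t], then one of [az], then the literal 'uq' repeated 2 times (captured); then one or more of one of [wx] (captured).
`search` walks the string left to right and returns the first match it finds.
The match spans [3:16] → 'rpqqstzuquqxx'.
Captured: group 1 = 'rpqqstzuquq', group 2 = 'xx'.

('rpqqstzuquq', 'xx')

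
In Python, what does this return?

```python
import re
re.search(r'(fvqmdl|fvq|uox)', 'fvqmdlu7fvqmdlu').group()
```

The regex engine tests alternatives in the order written; an earlier branch that matches wins even if a later one would match more.
`search` walks the string left to right and returns the first match it finds.
The match spans [0:6] → 'fvqmdl'.
Captured: group 1 = 'fvqmdl'.

'fvqmdl'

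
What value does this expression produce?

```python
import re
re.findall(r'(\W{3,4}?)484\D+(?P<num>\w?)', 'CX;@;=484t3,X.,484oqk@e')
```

[(';@;=', '3')]

Pattern: 3 to 4 of a non-word character (lazy) (captured); then the literal '484', then one or more of a non-digit; then optionally a word character (captured as 'num').
Walking the string: at [2:11] match ';@;=484t3', groups = (';@;=', '3').
Multiple groups make `findall` return tuples — one 2-tuple for the one match.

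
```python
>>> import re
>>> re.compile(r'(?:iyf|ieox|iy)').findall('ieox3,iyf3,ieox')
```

['ieox', 'iyf', 'ieox']

Branches in `(...|...)` are attempted left-to-right; the first branch that allows the whole pattern to succeed is taken.
Since nothing is captured, `findall` lists the 3 matched substrings directly.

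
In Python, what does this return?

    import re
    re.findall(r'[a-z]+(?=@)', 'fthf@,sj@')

Because the assertion is zero-width, the text it checks is not consumed and won't appear in the result.
Scanning left to right: at [0:4] → 'fthf'; at [6:8] → 'sj'.
No capturing groups, so `findall` returns the 2 full match strings.

['fthf', 'sj']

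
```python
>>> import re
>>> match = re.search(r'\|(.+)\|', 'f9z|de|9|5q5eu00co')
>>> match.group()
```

'|de|9|'

The match spans [3:9] → '|de|9|'.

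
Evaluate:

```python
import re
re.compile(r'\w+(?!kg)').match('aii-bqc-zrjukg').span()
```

A negative assertion filters positions out without eating any characters.
`re.match` only tries the pattern at the start of the string.
The match spans [0:3] → 'aii'.

(0, 3)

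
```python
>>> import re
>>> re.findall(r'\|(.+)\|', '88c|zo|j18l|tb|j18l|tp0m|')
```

['zo|j18l|tb|j18l|tp0m']

`findall` collects group 1 from the one match (1 total).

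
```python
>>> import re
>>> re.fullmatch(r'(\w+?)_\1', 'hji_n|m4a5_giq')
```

None

`\1` is not a pattern — it's the concrete string captured by group 1, re-applied verbatim.
`re.fullmatch` is like wrapping the pattern in `^…$` (in single-line mode).
Here the string isn't matched end-to-end, so the call returns None.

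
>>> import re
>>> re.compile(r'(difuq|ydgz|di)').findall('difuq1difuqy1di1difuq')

['difuq', 'difuq', 'di', 'difuq']

Alternation isn't longest-match — the leftmost alternative that fits at this position is chosen.
`findall` collects group 1 from each match (4 total).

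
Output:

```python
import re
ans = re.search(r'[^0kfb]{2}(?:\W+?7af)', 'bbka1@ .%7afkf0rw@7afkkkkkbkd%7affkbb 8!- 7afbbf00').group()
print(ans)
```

a1@ .%7af

Pattern: exactly 2 of any character except [0kfb]; then one or more of a non-word character (lazy), then the literal '7af' (non-capturing group).
Unlike `match`, `search` isn't anchored — it looks for the pattern anywhere in the string.
The match spans [3:12] → 'a1@ .%7af'.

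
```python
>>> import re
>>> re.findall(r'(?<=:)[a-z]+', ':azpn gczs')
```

The lookaround is zero-width — it requires the adjacent text to match without consuming it, so the asserted text isn't part of the match.
Matches: at [1:5] → 'azpn'.
With no groups in the pattern, `findall` gives back each whole match — 1 here.

['azpn']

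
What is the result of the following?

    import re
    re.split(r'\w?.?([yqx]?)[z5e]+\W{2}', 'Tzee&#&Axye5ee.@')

The group in the pattern means `split` returns the separators' captures alongside the pieces.

['', '', '&', 'y', '']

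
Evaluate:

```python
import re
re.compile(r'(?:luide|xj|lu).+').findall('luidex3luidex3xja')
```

Walking the string: at [0:17] → 'luidex3luidex3xja'.
`findall` yields the raw match text (1 of them) because the pattern has no groups.

['luidex3luidex3xja']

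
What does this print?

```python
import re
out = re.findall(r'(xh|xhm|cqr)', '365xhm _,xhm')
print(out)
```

['xh', 'xh']

Branches in `(...|...)` are attempted left-to-right; the first branch that allows the whole pattern to succeed is taken.
Matches: at [3:5] match 'xh', group 1 = 'xh'; at [9:11] match 'xh', group 1 = 'xh'.
`findall` collects group 1 from each match (2 total).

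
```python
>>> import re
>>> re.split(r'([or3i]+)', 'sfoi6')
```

The pattern matches one or more of one of [or3i] (captured).
Matches to split on: at [2:4] → 'oi'.
`re.split` interleaves the captured-group text with the surrounding fragments.

['sf', 'oi', '6']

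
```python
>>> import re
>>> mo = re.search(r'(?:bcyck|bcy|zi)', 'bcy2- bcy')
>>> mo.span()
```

`search` walks the string left to right and returns the first match it finds.
The match spans [0:3] → 'bcy'.

(0, 3)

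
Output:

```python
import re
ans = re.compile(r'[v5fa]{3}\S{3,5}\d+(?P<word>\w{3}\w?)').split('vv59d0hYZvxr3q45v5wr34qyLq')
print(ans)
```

This matches exactly 3 of one of [v5fa], then 3 to 5 of a non-whitespace character; then one or more of a digit; then exactly 3 of a word character, then optionally a word character (captured as 'word').
Matches to split on: at [15:26] → '5v5wr34qyLq'.
`re.split` interleaves the captured-group text with the surrounding fragments.

['vv59d0hYZvxr3q4', 'qyLq', '']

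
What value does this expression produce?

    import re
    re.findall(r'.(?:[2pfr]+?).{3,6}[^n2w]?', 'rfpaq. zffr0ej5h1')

This matches any character; then one or more of one of [2pfr] (lazy) (non-capturing group); then 3 to 6 of any character, then optionally any character except [n2w].
Because the quantifier is non-greedy, it stops expanding at the earliest point where the rest of the pattern can succeed.
Matches: at [0:9] → 'rfpaq. zf'; at [9:17] → 'fr0ej5h1'.
`findall` yields the raw match text (2 of them) because the pattern has no groups.

['rfpaq. zf', 'fr0ej5h1']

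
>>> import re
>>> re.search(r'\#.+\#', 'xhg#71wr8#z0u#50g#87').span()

`re.search` scans for the first position where the pattern succeeds.
The match spans [3:18] → '#71wr8#z0u#50g#'.

(3, 18)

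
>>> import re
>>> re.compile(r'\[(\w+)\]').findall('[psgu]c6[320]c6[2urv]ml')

Because there's exactly one group, `findall` drops the full match and keeps group 1 from each hit.

['psgu', '320', '2urv']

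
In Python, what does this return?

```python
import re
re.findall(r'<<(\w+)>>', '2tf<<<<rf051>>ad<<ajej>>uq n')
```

['rf051', 'ajej']

Walking the string: at [5:14] match '<<rf051>>', group 1 = 'rf051'; at [16:24] match '<<ajej>>', group 1 = 'ajej'.
`findall` collects group 1 from each match (2 total).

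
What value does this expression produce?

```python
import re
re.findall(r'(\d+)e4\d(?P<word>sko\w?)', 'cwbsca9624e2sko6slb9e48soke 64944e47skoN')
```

Pattern: one or more of a digit (captured); then the literal 'e4', then a digit; then the literal 'sko', then optionally a word character (captured as 'word').
2 groups means the one result is a tuple of 2 captured strings — 1 here.

[('64944', 'skoN')]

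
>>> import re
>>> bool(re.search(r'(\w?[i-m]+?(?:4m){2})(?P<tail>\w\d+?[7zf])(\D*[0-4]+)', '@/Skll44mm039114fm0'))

This matches optionally a word character, then one or more of a character in [i-m] (lazy), then the literal '4m' repeated 2 times (captured); then a word character, then one or more of a digit (lazy), then one of [7zf] (captured as 'tail'); then zero or more of a non-digit, then one or more of a character in [0-4] (captured).
Unlike `match`, `search` isn't anchored — it looks for the pattern anywhere in the string.
Here no position works, so the call returns None, and `bool(None)` is False.

False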